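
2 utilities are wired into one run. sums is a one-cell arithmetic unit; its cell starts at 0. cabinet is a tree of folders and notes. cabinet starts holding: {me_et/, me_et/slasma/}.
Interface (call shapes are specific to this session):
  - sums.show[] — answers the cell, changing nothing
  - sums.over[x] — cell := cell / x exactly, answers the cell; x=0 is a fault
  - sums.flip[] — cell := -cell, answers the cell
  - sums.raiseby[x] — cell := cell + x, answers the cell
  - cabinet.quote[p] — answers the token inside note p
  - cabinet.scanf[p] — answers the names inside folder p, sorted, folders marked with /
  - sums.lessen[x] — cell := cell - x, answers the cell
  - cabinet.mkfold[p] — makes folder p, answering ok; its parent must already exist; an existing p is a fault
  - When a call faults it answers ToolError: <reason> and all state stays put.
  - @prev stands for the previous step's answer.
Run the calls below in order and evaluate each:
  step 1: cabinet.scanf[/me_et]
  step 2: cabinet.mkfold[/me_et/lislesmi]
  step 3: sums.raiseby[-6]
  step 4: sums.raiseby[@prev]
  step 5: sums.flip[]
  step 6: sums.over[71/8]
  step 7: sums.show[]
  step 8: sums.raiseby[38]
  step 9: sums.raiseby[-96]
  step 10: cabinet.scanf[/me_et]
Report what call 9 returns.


Act: cabinet.scanf[p: /me_et]
Obs: [slasma/]
Act: cabinet.mkfold[p: /me_et/lislesmi]
Obs: ok
Act: sums.raiseby[x: -6]
Obs: -6
Act: sums.raiseby[x: @prev]
Obs: -12
Act: sums.flip[]
Obs: 12
Act: sums.over[x: 71/8]
Obs: 96/71
Act: sums.show[]
Obs: 96/71
Act: sums.raiseby[x: 38]
Obs: 2794/71
Act: sums.raiseby[x: -96]
Obs: -4022/71
Act: cabinet.scanf[p: /me_et]
Obs: [lislesmi/, slasma/]

Answer: -4022/71


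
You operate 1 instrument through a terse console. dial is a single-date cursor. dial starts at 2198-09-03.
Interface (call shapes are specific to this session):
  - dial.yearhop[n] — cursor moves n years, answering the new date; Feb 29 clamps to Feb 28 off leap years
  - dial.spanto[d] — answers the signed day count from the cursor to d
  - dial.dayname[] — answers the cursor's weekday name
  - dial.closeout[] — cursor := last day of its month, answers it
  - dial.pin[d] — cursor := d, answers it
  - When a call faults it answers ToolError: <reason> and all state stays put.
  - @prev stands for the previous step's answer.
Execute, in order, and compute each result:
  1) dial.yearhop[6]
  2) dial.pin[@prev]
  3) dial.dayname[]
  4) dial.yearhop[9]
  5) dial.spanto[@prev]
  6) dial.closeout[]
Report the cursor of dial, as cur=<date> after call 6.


CALL dial.yearhop[n='6']
RET  2204-09-03
CALL dial.pin[d='@prev']
RET  2204-09-03
CALL dial.dayname[]
RET  Monday
CALL dial.yearhop[n='9']
RET  2213-09-03
CALL dial.spanto[d='@prev']
RET  0
CALL dial.closeout[]
RET  2213-09-30

Answer: cur=2213-09-30


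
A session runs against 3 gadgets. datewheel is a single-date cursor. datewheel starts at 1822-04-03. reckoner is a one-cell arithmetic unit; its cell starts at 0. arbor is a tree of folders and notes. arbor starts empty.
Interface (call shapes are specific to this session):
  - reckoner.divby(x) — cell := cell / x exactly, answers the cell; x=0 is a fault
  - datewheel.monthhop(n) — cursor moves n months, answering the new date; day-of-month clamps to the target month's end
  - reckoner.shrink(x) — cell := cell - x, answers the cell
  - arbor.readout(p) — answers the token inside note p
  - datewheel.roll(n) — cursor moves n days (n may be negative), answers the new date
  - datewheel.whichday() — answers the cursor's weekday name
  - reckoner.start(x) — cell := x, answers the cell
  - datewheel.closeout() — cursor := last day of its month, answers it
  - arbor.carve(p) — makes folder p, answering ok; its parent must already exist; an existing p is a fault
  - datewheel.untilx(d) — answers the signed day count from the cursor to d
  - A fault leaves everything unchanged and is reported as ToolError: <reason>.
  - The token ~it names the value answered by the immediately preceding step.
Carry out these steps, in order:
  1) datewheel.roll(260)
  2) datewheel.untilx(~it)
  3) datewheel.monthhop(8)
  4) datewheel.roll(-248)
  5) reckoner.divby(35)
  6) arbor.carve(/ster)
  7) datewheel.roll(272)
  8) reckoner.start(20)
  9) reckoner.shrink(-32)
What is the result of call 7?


> datewheel.roll n→260
= 1822-12-19
> datewheel.untilx d→~it
= 0
> datewheel.monthhop n→8
= 1823-08-19
> datewheel.roll n→-248
= 1822-12-14
> reckoner.divby x→35
= 0
> arbor.carve p→/ster
= ok
> datewheel.roll n→272
= 1823-09-12
> reckoner.start x→20
= 20
> reckoner.shrink x→-32
= 52

Answer: 1823-09-12


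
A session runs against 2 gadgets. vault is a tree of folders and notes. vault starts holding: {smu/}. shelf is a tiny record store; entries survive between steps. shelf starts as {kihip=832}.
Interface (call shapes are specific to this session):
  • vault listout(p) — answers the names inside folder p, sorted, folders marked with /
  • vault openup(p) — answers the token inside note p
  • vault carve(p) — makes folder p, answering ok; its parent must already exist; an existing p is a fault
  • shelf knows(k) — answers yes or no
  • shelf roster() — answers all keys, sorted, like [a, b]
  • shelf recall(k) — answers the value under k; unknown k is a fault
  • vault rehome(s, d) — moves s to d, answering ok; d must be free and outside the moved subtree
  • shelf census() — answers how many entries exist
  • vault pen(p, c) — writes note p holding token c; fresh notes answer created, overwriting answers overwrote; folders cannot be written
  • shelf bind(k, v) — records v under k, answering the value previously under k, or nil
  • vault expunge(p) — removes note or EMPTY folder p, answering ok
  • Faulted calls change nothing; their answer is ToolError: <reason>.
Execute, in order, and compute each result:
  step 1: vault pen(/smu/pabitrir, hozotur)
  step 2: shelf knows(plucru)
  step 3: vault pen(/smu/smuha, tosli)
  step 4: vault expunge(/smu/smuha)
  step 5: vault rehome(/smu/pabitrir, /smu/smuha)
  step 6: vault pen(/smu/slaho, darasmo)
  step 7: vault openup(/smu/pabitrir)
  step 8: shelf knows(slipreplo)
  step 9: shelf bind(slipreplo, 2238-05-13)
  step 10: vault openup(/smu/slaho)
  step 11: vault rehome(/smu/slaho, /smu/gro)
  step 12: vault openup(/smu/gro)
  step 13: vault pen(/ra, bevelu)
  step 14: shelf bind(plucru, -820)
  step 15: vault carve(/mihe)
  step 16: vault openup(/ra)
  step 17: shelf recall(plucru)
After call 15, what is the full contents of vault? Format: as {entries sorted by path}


>> vault pen(/smu/pabitrir, hozotur)
<< created
>> shelf knows(plucru)
<< no
>> vault pen(/smu/smuha, tosli)
<< created
>> vault expunge(/smu/smuha)
<< ok
>> vault rehome(/smu/pabitrir, /smu/smuha)
<< ok
>> vault pen(/smu/slaho, darasmo)
<< created
>> vault openup(/smu/pabitrir)
<< ToolError: not found
>> shelf knows(slipreplo)
<< no
>> shelf bind(slipreplo, 2238-05-13)
<< nil
>> vault openup(/smu/slaho)
<< darasmo
>> vault rehome(/smu/slaho, /smu/gro)
<< ok
>> vault openup(/smu/gro)
<< darasmo
>> vault pen(/ra, bevelu)
<< created
>> shelf bind(plucru, -820)
<< nil
>> vault carve(/mihe)
<< ok
>> vault openup(/ra)
<< bevelu
>> shelf recall(plucru)
<< -820

Answer: {mihe/, ra=bevelu, smu/, smu/gro=darasmo, smu/smuha=hozotur}


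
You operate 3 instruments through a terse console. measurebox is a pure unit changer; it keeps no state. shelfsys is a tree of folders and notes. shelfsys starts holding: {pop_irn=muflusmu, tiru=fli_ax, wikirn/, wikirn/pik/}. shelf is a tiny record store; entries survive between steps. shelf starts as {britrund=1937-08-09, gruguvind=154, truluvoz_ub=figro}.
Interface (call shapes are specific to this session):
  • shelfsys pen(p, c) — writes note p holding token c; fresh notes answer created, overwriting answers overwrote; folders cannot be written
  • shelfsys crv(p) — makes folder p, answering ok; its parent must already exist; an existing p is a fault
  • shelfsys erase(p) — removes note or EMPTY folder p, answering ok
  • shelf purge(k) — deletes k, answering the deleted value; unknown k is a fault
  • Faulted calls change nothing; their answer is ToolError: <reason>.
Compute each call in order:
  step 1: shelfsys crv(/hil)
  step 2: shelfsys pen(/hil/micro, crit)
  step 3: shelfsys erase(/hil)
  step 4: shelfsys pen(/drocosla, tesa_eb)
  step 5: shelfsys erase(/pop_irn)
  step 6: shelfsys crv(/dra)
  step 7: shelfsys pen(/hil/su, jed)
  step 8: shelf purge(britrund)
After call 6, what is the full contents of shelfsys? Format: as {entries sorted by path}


Answer: {dra/, drocosla=tesa_eb, hil/, hil/micro=crit, tiru=fli_ax, wikirn/, wikirn/pik/}

Derivation:
> shelfsys crv p=/hil
:: ok
> shelfsys pen p=/hil/micro c=crit
:: created
> shelfsys erase p=/hil
:: ToolError: not empty
> shelfsys pen p=/drocosla c=tesa_eb
:: created
> shelfsys erase p=/pop_irn
:: ok
> shelfsys crv p=/dra
:: ok
> shelfsys pen p=/hil/su c=jed
:: created
> shelf purge k=britrund
:: 1937-08-09


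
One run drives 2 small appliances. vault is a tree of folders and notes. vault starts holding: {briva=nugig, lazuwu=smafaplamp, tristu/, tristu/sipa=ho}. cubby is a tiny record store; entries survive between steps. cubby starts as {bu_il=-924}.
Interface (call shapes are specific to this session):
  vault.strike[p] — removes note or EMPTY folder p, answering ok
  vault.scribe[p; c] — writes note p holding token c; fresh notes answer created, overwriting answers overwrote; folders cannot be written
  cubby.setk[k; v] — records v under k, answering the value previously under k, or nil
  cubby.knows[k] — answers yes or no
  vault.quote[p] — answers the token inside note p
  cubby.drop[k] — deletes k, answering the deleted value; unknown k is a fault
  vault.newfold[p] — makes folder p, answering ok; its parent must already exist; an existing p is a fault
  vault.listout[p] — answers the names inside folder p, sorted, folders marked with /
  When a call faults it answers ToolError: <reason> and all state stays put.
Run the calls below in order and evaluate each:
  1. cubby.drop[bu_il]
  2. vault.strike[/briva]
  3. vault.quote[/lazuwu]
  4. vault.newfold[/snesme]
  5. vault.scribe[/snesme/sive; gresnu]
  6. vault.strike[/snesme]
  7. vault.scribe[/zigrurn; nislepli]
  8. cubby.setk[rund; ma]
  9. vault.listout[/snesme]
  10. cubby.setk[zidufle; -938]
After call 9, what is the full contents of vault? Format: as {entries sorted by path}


Now I run cubby.drop passing bu_il, and get -924.
Calling vault.strike passing /briva: ok.
I call vault.quote passing /lazuwu, and get smafaplamp.
Using vault.newfold passing /snesme, giving ok.
I invoke vault.scribe passing /snesme/sive, gresnu, → created.
Then vault.strike passing /snesme, and see ToolError: not empty.
Now I run vault.scribe passing /zigrurn, nislepli, — result: created.
I run cubby.setk passing rund, ma, → nil.
Then vault.listout passing /snesme, — result: [sive].
Then cubby.setk passing zidufle, -938, → nil.

Answer: {lazuwu=smafaplamp, snesme/, snesme/sive=gresnu, tristu/, tristu/sipa=ho, zigrurn=nislepli}


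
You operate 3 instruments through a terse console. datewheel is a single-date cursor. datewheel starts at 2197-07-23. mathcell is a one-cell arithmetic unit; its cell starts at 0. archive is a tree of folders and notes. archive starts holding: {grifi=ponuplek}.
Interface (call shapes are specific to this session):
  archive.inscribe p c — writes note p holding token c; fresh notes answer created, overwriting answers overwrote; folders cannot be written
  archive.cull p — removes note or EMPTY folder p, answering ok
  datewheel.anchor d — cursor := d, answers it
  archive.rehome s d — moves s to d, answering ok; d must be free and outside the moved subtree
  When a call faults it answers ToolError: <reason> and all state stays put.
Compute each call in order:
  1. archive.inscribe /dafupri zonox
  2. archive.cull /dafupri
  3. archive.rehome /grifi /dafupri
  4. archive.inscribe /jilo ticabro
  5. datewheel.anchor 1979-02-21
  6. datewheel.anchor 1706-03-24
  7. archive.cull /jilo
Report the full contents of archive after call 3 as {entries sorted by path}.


Answer: {dafupri=ponuplek}

Derivation:
I call archive.inscribe using p=/dafupri, c=zonox: created.
I run archive.cull using p=/dafupri, yielding ok.
I try archive.rehome using s=/grifi, d=/dafupri, and get ok.
Calling archive.inscribe using p=/jilo, c=ticabro, — result: created.
I run datewheel.anchor using d=1979-02-21, → 1979-02-21.
I try datewheel.anchor using d=1706-03-24, and see 1706-03-24.
Then archive.cull using p=/jilo, yielding ok.


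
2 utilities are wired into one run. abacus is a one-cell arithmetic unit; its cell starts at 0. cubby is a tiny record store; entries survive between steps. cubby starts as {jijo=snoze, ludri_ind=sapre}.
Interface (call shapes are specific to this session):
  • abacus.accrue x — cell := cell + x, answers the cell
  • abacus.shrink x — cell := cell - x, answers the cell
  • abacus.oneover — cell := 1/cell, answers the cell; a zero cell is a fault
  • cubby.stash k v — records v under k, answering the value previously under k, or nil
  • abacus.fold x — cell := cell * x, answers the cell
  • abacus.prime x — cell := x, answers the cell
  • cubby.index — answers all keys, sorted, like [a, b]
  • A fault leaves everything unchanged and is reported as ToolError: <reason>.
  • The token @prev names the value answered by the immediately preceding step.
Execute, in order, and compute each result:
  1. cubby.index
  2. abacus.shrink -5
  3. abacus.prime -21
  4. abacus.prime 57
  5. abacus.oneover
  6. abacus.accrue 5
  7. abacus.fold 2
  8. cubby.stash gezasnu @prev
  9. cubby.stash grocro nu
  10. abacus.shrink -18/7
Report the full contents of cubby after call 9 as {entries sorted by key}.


~$ index
[out] [jijo, ludri_ind]
~$ shrink x=-5
[out] 5
~$ prime x=-21
[out] -21
~$ prime x=57
[out] 57
~$ oneover
[out] 1/57
~$ accrue x=5
[out] 286/57
~$ fold x=2
[out] 572/57
~$ stash k=gezasnu v=@prev
[out] nil
~$ stash k=grocro v=nu
[out] nil
~$ shrink x=-18/7
[out] 5030/399

Answer: {gezasnu=572/57, grocro=nu, jijo=snoze, ludri_ind=sapre}


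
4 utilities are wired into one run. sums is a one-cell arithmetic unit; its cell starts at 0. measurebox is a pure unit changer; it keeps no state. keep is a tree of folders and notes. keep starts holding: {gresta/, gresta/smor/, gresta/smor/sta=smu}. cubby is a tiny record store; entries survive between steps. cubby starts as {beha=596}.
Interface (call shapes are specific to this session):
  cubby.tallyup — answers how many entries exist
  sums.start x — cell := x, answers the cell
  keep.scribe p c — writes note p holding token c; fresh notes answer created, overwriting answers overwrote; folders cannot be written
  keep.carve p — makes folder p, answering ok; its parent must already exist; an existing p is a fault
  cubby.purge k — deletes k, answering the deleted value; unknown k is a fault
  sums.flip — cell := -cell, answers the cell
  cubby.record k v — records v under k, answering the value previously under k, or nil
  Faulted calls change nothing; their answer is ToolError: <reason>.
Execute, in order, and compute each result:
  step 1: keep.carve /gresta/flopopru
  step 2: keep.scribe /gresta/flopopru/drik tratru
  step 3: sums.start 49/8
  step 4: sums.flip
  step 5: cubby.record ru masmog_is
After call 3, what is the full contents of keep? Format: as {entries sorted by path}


Answer: {gresta/, gresta/flopopru/, gresta/flopopru/drik=tratru, gresta/smor/, gresta/smor/sta=smu}

Derivation:
[in] keep.carve p→/gresta/flopopru
:: ok
[in] keep.scribe p→/gresta/flopopru/drik c→tratru
:: created
[in] sums.start x→49/8
:: 49/8
[in] sums.flip
:: -49/8
[in] cubby.record k→ru v→masmog_is
:: nil


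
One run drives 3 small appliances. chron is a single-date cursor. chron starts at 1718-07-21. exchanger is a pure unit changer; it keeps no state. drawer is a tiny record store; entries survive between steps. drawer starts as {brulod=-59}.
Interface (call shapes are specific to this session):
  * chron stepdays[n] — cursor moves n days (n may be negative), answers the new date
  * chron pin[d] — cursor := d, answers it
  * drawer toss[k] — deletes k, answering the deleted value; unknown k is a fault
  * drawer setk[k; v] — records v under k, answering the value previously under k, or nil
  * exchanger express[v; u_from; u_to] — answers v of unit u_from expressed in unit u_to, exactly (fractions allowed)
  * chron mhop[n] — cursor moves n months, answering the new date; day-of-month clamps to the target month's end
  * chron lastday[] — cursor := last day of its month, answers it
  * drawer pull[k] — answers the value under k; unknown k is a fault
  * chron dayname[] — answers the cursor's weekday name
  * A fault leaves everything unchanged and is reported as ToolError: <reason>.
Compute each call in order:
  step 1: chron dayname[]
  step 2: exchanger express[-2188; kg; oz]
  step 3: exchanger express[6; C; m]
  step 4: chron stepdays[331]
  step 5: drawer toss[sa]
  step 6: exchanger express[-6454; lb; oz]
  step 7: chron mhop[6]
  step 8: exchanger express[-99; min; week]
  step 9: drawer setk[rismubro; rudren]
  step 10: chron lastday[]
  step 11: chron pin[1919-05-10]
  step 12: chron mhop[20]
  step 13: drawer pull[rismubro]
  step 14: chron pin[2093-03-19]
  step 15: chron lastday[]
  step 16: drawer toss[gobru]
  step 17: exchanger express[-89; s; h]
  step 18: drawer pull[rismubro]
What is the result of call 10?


I invoke chron dayname(), which returns Thursday.
Next I call exchanger express passing -2188, kg, oz, and observe -3500800000000/45359237.
I use exchanger express passing 6, C, m, giving ToolError: incompatible units.
I use chron stepdays passing 331, yielding 1719-06-17.
I invoke drawer toss passing sa, → ToolError: no such key sa.
I invoke exchanger express passing -6454, lb, oz, and see -103264.
I invoke chron mhop passing 6, and observe 1719-12-17.
I call exchanger express passing -99, min, week, and get -11/1120.
Invoking drawer setk passing rismubro, rudren, yielding nil.
I try chron lastday(), — result: 1719-12-31.
I invoke chron pin passing 1919-05-10, giving 1919-05-10.
Calling chron mhop passing 20, which returns 1921-01-10.
Now I run drawer pull passing rismubro: rudren.
I invoke chron pin passing 2093-03-19, and observe 2093-03-19.
I invoke chron lastday, and see 2093-03-31.
I try drawer toss passing gobru, → ToolError: no such key gobru.
Next I call exchanger express passing -89, s, h, giving -89/3600.
Next I call drawer pull passing rismubro, → rudren.

Answer: 1719-12-31


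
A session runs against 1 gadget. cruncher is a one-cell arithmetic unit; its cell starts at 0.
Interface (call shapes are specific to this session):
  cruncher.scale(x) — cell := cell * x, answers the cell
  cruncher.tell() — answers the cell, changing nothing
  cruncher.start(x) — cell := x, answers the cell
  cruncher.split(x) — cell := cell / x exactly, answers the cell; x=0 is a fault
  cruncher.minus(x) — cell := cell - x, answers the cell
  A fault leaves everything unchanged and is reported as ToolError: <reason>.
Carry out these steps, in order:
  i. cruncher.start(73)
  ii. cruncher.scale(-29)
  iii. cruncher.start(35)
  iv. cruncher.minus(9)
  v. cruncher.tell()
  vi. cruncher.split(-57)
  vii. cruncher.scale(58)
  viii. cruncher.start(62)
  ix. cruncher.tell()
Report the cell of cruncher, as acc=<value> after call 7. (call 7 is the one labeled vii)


Act: cruncher.start[73]
Obs: 73
Act: cruncher.scale[-29]
Obs: -2117
Act: cruncher.start[35]
Obs: 35
Act: cruncher.minus[9]
Obs: 26
Act: cruncher.tell[]
Obs: 26
Act: cruncher.split[-57]
Obs: -26/57
Act: cruncher.scale[58]
Obs: -1508/57
Act: cruncher.start[62]
Obs: 62
Act: cruncher.tell[]
Obs: 62

Answer: acc=-1508/57


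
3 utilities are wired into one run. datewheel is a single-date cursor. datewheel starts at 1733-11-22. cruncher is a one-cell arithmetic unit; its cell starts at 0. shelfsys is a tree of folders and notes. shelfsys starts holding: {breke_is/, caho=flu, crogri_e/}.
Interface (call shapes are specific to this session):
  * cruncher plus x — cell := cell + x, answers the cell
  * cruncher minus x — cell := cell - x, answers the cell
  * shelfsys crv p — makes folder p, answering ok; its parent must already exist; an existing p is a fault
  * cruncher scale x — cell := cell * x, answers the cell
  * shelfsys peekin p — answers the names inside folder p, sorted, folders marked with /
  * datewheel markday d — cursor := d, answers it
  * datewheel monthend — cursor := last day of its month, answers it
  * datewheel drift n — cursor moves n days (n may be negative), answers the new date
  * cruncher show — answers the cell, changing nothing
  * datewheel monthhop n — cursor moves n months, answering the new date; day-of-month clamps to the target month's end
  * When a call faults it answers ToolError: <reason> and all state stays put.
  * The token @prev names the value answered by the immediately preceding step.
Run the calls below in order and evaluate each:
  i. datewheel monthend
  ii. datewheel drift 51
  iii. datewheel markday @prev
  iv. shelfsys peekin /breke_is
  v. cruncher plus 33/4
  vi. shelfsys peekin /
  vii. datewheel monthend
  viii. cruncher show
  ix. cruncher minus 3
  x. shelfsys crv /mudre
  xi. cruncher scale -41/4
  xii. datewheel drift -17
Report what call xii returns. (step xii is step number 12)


==> datewheel monthend()
<== 1733-11-30
==> datewheel drift(n=51)
<== 1734-01-20
==> datewheel markday(d=@prev)
<== 1734-01-20
==> shelfsys peekin(p=/breke_is)
<== []
==> cruncher plus(x=33/4)
<== 33/4
==> shelfsys peekin(p=/)
<== [breke_is/, caho, crogri_e/]
==> datewheel monthend()
<== 1734-01-31
==> cruncher show()
<== 33/4
==> cruncher minus(x=3)
<== 21/4
==> shelfsys crv(p=/mudre)
<== ok
==> cruncher scale(x=-41/4)
<== -861/16
==> datewheel drift(n=-17)
<== 1734-01-14

Answer: 1734-01-14


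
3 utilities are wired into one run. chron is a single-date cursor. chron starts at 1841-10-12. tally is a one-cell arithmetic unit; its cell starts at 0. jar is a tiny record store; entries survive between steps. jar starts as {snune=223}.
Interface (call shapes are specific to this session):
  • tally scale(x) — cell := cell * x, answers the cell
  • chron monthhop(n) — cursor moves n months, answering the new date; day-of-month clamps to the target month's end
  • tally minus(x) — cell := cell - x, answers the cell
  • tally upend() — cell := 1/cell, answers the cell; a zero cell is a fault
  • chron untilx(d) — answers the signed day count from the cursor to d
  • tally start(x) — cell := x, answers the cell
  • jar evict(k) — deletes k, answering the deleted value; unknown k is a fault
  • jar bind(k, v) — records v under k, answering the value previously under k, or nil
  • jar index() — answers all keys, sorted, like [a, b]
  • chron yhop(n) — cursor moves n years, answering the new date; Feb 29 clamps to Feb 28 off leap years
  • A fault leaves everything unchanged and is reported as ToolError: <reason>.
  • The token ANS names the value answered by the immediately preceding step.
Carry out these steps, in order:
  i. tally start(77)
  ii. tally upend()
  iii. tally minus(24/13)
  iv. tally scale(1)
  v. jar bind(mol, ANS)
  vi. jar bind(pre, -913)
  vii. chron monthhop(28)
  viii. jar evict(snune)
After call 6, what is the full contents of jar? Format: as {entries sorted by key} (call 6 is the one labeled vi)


Answer: {mol=-1835/1001, pre=-913, snune=223}

Derivation:
// 1. tally start(x→77) => 77
// 2. tally upend() => 1/77
// 3. tally minus(x→24/13) => -1835/1001
// 4. tally scale(x→1) => -1835/1001
// 5. jar bind(k→mol, v→ANS) => nil
// 6. jar bind(k→pre, v→-913) => nil
// 7. chron monthhop(n→28) => 1844-02-12
// 8. jar evict(k→snune) => 223


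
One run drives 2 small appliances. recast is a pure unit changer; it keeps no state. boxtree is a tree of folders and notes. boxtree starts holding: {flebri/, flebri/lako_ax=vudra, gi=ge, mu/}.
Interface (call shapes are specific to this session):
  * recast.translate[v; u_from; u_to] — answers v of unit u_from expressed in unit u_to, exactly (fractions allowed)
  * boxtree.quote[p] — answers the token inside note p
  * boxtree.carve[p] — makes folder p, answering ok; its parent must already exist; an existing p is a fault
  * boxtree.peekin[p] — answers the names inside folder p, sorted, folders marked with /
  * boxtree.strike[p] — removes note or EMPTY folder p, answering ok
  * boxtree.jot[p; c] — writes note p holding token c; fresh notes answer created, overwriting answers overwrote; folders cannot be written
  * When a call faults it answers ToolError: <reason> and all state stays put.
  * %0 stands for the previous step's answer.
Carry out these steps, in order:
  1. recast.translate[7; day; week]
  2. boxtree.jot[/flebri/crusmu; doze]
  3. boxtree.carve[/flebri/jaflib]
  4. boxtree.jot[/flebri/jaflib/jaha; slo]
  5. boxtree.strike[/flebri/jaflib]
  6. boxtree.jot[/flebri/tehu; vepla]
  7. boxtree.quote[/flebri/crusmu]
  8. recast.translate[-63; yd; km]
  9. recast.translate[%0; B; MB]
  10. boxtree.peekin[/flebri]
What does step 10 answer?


Answer: [crusmu, jaflib/, lako_ax, tehu]

Derivation:
Using recast.translate with v→7, u_from→day, u_to→week, yielding 1.
I run boxtree.jot with p→/flebri/crusmu, c→doze, yielding created.
Calling boxtree.carve with p→/flebri/jaflib, → ok.
Now I run boxtree.jot with p→/flebri/jaflib/jaha, c→slo: created.
Now I run boxtree.strike with p→/flebri/jaflib, which returns ToolError: not empty.
Then boxtree.jot with p→/flebri/tehu, c→vepla, giving created.
Calling boxtree.quote with p→/flebri/crusmu, — result: doze.
I invoke recast.translate with v→-63, u_from→yd, u_to→km, yielding -72009/1250000.
Using recast.translate with v→%0, u_from→B, u_to→MB, which returns -72009/1250000000000.
Now I run boxtree.peekin with p→/flebri, and see [crusmu, jaflib/, lako_ax, tehu].


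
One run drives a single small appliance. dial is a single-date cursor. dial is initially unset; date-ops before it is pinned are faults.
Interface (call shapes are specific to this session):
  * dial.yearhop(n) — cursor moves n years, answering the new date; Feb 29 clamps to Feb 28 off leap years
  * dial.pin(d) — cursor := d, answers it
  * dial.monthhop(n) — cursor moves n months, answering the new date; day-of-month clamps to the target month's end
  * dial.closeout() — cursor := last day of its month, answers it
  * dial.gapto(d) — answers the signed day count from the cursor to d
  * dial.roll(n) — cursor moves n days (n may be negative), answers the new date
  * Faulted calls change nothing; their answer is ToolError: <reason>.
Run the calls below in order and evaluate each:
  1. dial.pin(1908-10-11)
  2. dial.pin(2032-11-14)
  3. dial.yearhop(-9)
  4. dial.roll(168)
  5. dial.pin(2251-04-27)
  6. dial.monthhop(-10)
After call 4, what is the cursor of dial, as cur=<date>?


Act: dial.pin[d=1908-10-11]
Obs: 1908-10-11
Act: dial.pin[d=2032-11-14]
Obs: 2032-11-14
Act: dial.yearhop[n=-9]
Obs: 2023-11-14
Act: dial.roll[n=168]
Obs: 2024-04-30
Act: dial.pin[d=2251-04-27]
Obs: 2251-04-27
Act: dial.monthhop[n=-10]
Obs: 2250-06-27

Answer: cur=2024-04-30


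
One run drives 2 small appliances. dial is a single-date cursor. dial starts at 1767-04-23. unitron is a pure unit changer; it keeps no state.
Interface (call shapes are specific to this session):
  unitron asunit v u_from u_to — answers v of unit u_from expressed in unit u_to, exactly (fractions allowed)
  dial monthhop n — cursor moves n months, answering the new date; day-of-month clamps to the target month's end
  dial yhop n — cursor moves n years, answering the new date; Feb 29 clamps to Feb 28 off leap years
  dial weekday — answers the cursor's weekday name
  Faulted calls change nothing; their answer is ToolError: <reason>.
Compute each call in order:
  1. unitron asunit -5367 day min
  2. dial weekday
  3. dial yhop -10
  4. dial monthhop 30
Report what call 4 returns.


Answer: 1759-10-23

Derivation:
> unitron asunit v='-5367' u_from='day' u_to='min'
  -7728480
> dial weekday
  Thursday
> dial yhop n='-10'
  1757-04-23
> dial monthhop n='30'
  1759-10-23


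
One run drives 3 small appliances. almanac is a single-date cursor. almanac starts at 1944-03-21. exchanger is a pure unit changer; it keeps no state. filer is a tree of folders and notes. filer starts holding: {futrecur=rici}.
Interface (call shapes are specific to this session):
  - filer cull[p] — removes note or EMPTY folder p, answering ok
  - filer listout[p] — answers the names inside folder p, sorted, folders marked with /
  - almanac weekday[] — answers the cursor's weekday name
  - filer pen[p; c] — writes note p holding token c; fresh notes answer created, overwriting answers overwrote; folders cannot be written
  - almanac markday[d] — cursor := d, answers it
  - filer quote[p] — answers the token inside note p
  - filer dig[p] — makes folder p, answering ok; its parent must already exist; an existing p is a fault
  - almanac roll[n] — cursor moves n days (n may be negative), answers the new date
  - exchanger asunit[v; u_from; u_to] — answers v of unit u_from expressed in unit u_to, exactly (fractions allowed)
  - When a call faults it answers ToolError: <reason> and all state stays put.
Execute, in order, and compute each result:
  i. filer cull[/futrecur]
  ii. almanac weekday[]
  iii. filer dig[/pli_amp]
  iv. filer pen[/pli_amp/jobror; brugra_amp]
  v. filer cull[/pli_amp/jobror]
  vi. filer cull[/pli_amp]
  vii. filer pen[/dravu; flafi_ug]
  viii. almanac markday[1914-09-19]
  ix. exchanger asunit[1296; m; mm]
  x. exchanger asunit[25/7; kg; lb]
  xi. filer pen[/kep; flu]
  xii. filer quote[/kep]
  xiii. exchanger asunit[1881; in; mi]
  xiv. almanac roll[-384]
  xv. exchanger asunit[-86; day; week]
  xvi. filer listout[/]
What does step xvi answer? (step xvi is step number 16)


Answer: [dravu, kep]

Derivation:
I invoke filer cull passing p: /futrecur, and see ok.
Invoking almanac weekday, giving Tuesday.
Now I run filer dig passing p: /pli_amp: ok.
I invoke filer pen passing p: /pli_amp/jobror, c: brugra_amp, yielding created.
Now I run filer cull passing p: /pli_amp/jobror, and get ok.
I run filer cull passing p: /pli_amp, → ok.
I use filer pen passing p: /dravu, c: flafi_ug, — result: created.
I invoke almanac markday passing d: 1914-09-19, and see 1914-09-19.
Now I run exchanger asunit passing v: 1296, u_from: m, u_to: mm, and see 1296000.
I run exchanger asunit passing v: 25/7, u_from: kg, u_to: lb, giving 2500000000/317514659.
Invoking filer pen passing p: /kep, c: flu, and observe created.
Now I run filer quote passing p: /kep, giving flu.
Next I call exchanger asunit passing v: 1881, u_from: in, u_to: mi, → 19/640.
I invoke almanac roll passing n: -384, and see 1913-08-31.
I invoke exchanger asunit passing v: -86, u_from: day, u_to: week, → -86/7.
Then filer listout passing p: /, which returns [dravu, kep].


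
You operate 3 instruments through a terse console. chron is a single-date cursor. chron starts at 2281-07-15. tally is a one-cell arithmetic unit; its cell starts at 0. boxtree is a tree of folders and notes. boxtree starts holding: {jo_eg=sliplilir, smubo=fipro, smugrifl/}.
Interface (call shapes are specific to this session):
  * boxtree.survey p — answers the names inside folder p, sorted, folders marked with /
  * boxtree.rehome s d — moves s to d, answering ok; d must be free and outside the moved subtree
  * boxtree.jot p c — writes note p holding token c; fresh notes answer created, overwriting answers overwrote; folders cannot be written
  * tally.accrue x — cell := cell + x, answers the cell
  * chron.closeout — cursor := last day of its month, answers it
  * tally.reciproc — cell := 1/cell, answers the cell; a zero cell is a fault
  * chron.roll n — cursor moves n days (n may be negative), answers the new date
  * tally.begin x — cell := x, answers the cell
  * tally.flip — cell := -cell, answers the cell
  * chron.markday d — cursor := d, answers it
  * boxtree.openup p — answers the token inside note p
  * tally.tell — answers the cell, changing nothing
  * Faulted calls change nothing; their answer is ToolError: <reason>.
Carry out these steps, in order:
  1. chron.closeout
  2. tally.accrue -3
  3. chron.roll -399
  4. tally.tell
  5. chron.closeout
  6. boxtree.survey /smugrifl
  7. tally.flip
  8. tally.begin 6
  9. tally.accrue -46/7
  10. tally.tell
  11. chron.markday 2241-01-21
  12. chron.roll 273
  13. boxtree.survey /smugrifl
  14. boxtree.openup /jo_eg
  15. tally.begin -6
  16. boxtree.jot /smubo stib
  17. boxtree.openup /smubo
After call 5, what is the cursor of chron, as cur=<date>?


Answer: cur=2280-06-30

Derivation:
# chron.closeout() : 2281-07-31
# tally.accrue(x: -3) : -3
# chron.roll(n: -399) : 2280-06-27
# tally.tell() : -3
# chron.closeout() : 2280-06-30
# boxtree.survey(p: /smugrifl) : []
# tally.flip() : 3
# tally.begin(x: 6) : 6
# tally.accrue(x: -46/7) : -4/7
# tally.tell() : -4/7
# chron.markday(d: 2241-01-21) : 2241-01-21
# chron.roll(n: 273) : 2241-10-21
# boxtree.survey(p: /smugrifl) : []
# boxtree.openup(p: /jo_eg) : sliplilir
# tally.begin(x: -6) : -6
# boxtree.jot(p: /smubo, c: stib) : overwrote
# boxtree.openup(p: /smubo) : stib


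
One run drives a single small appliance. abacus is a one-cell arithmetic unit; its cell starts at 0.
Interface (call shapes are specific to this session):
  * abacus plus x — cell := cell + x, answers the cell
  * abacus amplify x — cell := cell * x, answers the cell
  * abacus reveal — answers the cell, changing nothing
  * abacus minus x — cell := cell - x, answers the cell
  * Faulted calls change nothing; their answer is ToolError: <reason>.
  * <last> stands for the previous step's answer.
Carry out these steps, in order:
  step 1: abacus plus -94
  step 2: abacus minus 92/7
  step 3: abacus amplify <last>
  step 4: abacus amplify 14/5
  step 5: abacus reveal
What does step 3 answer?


Answer: 562500/49

Derivation:
·→ abacus plus(-94)
·← -94
·→ abacus minus(92/7)
·← -750/7
·→ abacus amplify(<last>)
·← 562500/49
·→ abacus amplify(14/5)
·← 225000/7
·→ abacus reveal()
·← 225000/7


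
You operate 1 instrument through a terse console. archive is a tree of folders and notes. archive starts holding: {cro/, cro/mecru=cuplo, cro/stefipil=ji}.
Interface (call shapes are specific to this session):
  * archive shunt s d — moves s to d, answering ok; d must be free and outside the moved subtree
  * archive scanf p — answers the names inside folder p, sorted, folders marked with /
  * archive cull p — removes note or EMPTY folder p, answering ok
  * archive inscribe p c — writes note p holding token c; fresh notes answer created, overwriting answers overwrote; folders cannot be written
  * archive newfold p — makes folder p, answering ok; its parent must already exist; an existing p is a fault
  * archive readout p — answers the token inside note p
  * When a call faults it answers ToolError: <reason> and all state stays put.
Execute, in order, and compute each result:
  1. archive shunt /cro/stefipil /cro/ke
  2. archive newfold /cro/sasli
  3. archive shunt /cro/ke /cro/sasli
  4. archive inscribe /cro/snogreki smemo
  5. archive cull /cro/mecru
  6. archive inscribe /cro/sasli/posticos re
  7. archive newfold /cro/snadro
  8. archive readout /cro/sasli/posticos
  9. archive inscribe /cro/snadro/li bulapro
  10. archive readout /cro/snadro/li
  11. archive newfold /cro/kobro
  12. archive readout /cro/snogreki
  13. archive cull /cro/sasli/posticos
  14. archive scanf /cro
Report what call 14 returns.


>>> archive shunt s=/cro/stefipil d=/cro/ke
= ok
>>> archive newfold p=/cro/sasli
= ok
>>> archive shunt s=/cro/ke d=/cro/sasli
= ToolError: exists
>>> archive inscribe p=/cro/snogreki c=smemo
= created
>>> archive cull p=/cro/mecru
= ok
>>> archive inscribe p=/cro/sasli/posticos c=re
= created
>>> archive newfold p=/cro/snadro
= ok
>>> archive readout p=/cro/sasli/posticos
= re
>>> archive inscribe p=/cro/snadro/li c=bulapro
= created
>>> archive readout p=/cro/snadro/li
= bulapro
>>> archive newfold p=/cro/kobro
= ok
>>> archive readout p=/cro/snogreki
= smemo
>>> archive cull p=/cro/sasli/posticos
= ok
>>> archive scanf p=/cro
= [ke, kobro/, sasli/, snadro/, snogreki]

Answer: [ke, kobro/, sasli/, snadro/, snogreki]


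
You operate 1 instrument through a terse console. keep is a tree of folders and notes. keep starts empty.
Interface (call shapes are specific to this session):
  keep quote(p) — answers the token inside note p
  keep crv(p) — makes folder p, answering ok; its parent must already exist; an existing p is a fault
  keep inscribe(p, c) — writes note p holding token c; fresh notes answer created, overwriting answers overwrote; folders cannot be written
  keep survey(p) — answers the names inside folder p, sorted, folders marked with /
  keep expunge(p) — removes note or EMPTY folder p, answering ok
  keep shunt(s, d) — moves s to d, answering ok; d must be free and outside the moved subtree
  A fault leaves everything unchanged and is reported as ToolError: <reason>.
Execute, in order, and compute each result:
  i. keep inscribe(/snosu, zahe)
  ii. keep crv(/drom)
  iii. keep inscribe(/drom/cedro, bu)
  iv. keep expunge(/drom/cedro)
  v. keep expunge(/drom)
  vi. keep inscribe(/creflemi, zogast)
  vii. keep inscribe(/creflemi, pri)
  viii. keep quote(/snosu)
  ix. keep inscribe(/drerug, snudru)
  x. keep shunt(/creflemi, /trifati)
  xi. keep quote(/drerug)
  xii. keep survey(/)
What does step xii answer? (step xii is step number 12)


Answer: [drerug, snosu, trifati]

Derivation:
Using keep inscribe passing p=/snosu, c=zahe, yielding created.
I call keep crv passing p=/drom, and observe ok.
I run keep inscribe passing p=/drom/cedro, c=bu, and observe created.
Then keep expunge passing p=/drom/cedro, and observe ok.
Now I run keep expunge passing p=/drom, which returns ok.
I try keep inscribe passing p=/creflemi, c=zogast, and get created.
I use keep inscribe passing p=/creflemi, c=pri: overwrote.
Next I call keep quote passing p=/snosu, and see zahe.
Then keep inscribe passing p=/drerug, c=snudru, and get created.
I try keep shunt passing s=/creflemi, d=/trifati, and observe ok.
Invoking keep quote passing p=/drerug, yielding snudru.
Now I run keep survey passing p=/, which returns [drerug, snosu, trifati].


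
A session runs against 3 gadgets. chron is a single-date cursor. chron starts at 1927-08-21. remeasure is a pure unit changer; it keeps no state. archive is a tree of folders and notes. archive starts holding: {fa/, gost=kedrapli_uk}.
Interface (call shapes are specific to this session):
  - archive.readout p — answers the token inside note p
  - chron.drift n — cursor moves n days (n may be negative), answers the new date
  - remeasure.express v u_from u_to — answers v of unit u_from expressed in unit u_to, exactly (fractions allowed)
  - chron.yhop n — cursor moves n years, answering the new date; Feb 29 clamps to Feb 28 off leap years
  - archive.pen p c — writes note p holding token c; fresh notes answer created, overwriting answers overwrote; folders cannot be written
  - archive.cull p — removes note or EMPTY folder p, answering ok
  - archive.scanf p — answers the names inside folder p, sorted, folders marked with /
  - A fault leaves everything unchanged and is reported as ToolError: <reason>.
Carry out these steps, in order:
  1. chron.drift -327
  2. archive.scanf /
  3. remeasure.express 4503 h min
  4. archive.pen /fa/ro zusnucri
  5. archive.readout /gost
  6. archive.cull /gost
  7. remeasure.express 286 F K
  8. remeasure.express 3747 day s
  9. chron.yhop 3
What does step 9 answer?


>> chron.drift(n=-327)
<< 1926-09-28
>> archive.scanf(p=/)
<< [fa/, gost]
>> remeasure.express(v=4503, u_from=h, u_to=min)
<< 270180
>> archive.pen(p=/fa/ro, c=zusnucri)
<< created
>> archive.readout(p=/gost)
<< kedrapli_uk
>> archive.cull(p=/gost)
<< ok
>> remeasure.express(v=286, u_from=F, u_to=K)
<< 74567/180
>> remeasure.express(v=3747, u_from=day, u_to=s)
<< 323740800
>> chron.yhop(n=3)
<< 1929-09-28

Answer: 1929-09-28
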